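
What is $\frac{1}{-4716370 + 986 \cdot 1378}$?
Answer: $- \frac{1}{3357662} \approx -2.9783 \cdot 10^{-7}$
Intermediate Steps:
$\frac{1}{-4716370 + 986 \cdot 1378} = \frac{1}{-4716370 + 1358708} = \frac{1}{-3357662} = - \frac{1}{3357662}$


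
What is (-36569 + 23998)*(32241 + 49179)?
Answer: -1023530820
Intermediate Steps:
(-36569 + 23998)*(32241 + 49179) = -12571*81420 = -1023530820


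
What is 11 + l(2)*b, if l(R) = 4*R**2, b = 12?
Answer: 203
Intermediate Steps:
11 + l(2)*b = 11 + (4*2**2)*12 = 11 + (4*4)*12 = 11 + 16*12 = 11 + 192 = 203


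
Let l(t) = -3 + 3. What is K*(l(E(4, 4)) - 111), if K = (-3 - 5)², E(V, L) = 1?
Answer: -7104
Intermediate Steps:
K = 64 (K = (-8)² = 64)
l(t) = 0
K*(l(E(4, 4)) - 111) = 64*(0 - 111) = 64*(-111) = -7104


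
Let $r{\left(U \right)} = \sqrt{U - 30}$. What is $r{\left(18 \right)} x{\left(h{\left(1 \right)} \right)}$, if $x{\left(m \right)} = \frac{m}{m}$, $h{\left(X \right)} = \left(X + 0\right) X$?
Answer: $2 i \sqrt{3} \approx 3.4641 i$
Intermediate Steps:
$h{\left(X \right)} = X^{2}$ ($h{\left(X \right)} = X X = X^{2}$)
$x{\left(m \right)} = 1$
$r{\left(U \right)} = \sqrt{-30 + U}$
$r{\left(18 \right)} x{\left(h{\left(1 \right)} \right)} = \sqrt{-30 + 18} \cdot 1 = \sqrt{-12} \cdot 1 = 2 i \sqrt{3} \cdot 1 = 2 i \sqrt{3}$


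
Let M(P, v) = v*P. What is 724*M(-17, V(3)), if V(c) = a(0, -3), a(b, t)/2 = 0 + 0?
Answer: 0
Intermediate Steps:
a(b, t) = 0 (a(b, t) = 2*(0 + 0) = 2*0 = 0)
V(c) = 0
M(P, v) = P*v
724*M(-17, V(3)) = 724*(-17*0) = 724*0 = 0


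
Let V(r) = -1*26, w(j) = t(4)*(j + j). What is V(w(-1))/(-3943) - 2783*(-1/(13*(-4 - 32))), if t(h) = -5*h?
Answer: -10961201/1845324 ≈ -5.9400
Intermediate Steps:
w(j) = -40*j (w(j) = (-5*4)*(j + j) = -40*j)
V(r) = -26
V(w(-1))/(-3943) - 2783*(-1/(13*(-4 - 32))) = -26/(-3943) - 2783*(-1/(13*(-4 - 32))) = -26*(-1/3943) - 2783/((-13*(-36))) = 26/3943 - 2783/468 = -10961201/1845324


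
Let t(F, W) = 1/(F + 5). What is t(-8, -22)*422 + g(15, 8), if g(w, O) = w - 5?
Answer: -392/3 ≈ -130.67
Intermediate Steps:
t(F, W) = 1/(5 + F)
g(w, O) = -5 + w
t(-8, -22)*422 + g(15, 8) = 422/(5 - 8) + (-5 + 15) = 422/(-3) + 10 = -⅓*422 + 10 = -422/3 + 10 = -392/3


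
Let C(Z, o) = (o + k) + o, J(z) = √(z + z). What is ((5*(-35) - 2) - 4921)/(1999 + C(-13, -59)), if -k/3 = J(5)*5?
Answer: -1065482/392879 - 25490*√10/1178637 ≈ -2.7804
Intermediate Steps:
J(z) = √2*√z (J(z) = √(2*z) = √2*√z)
k = -15*√10 (k = -3*√2*√5*5 = -3*√10*5 = -15*√10 ≈ -47.434)
C(Z, o) = -15*√10 + 2*o (C(Z, o) = (o - 15*√10) + o = -15*√10 + 2*o)
((5*(-35) - 2) - 4921)/(1999 + C(-13, -59)) = ((5*(-35) - 2) - 4921)/(1999 + (-15*√10 + 2*(-59))) = ((-175 - 2) - 4921)/(1999 + (-15*√10 - 118)) = (-177 - 4921)/(1999 + (-118 - 15*√10)) = -5098/(1881 - 15*√10)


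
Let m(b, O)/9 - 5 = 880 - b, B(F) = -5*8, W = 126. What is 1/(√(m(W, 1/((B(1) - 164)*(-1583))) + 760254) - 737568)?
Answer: -245856/181335262513 - √767085/544005787539 ≈ -1.3574e-6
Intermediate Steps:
B(F) = -40
m(b, O) = 7965 - 9*b (m(b, O) = 45 + 9*(880 - b) = 45 + (7920 - 9*b) = 7965 - 9*b)
1/(√(m(W, 1/((B(1) - 164)*(-1583))) + 760254) - 737568) = 1/(√((7965 - 9*126) + 760254) - 737568) = 1/(√((7965 - 1134) + 760254) - 737568) = 1/(√(6831 + 760254) - 737568) = 1/(√767085 - 737568) = 1/(-737568 + √767085)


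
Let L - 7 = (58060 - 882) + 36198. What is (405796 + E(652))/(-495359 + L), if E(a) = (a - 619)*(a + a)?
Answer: -112207/100494 ≈ -1.1166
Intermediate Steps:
L = 93383 (L = 7 + ((58060 - 882) + 36198) = 7 + (57178 + 36198) = 7 + 93376 = 93383)
E(a) = 2*a*(-619 + a) (E(a) = (-619 + a)*(2*a) = 2*a*(-619 + a))
(405796 + E(652))/(-495359 + L) = (405796 + 2*652*(-619 + 652))/(-495359 + 93383) = (405796 + 2*652*33)/(-401976) = (405796 + 43032)*(-1/401976) = 448828*(-1/401976) = -112207/100494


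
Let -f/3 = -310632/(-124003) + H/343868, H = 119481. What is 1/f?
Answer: -42640663604/364897221057 ≈ -0.11686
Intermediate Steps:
f = -364897221057/42640663604 (f = -3*(-310632/(-124003) + 119481/343868) = -3*(-310632*(-1/124003) + 119481*(1/343868)) = -3*(310632/124003 + 119481/343868) = -3*121632407019/42640663604 = -364897221057/42640663604 ≈ -8.5575)
1/f = 1/(-364897221057/42640663604) = -42640663604/364897221057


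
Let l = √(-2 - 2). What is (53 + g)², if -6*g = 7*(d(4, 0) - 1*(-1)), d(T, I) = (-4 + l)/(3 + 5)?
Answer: 175835/64 - 4403*I/144 ≈ 2747.4 - 30.576*I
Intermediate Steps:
l = 2*I (l = √(-4) = 2*I ≈ 2.0*I)
d(T, I) = -½ + I/4 (d(T, I) = (-4 + 2*I)/(3 + 5) = (-4 + 2*I)/8 = (-4 + 2*I)*(⅛) = -½ + I/4)
g = -7/12 - 7*I/24 (g = -7*((-½ + I/4) - 1*(-1))/6 = -7*((-½ + I/4) + 1)/6 = -7*(½ + I/4)/6 = -(7/2 + 7*I/4)/6 = -7/12 - 7*I/24 ≈ -0.58333 - 0.29167*I)
(53 + g)² = (53 + (-7/12 - 7*I/24))² = (629/12 - 7*I/24)²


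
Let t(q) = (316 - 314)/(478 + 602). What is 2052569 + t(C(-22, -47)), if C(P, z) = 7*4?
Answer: 1108387261/540 ≈ 2.0526e+6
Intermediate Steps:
C(P, z) = 28
t(q) = 1/540 (t(q) = 2/1080 = 2*(1/1080) = 1/540)
2052569 + t(C(-22, -47)) = 2052569 + 1/540 = 1108387261/540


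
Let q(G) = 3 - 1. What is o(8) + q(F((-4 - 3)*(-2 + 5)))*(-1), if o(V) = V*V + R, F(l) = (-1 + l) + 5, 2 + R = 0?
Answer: 60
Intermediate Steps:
R = -2 (R = -2 + 0 = -2)
F(l) = 4 + l
q(G) = 2
o(V) = -2 + V² (o(V) = V*V - 2 = V² - 2 = -2 + V²)
o(8) + q(F((-4 - 3)*(-2 + 5)))*(-1) = (-2 + 8²) + 2*(-1) = (-2 + 64) - 2 = 62 - 2 = 60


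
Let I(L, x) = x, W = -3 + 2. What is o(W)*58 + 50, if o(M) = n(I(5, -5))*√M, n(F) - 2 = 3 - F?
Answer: 50 + 580*I ≈ 50.0 + 580.0*I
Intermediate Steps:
W = -1
n(F) = 5 - F (n(F) = 2 + (3 - F) = 5 - F)
o(M) = 10*√M (o(M) = (5 - 1*(-5))*√M = (5 + 5)*√M = 10*√M)
o(W)*58 + 50 = (10*√(-1))*58 + 50 = (10*I)*58 + 50 = 580*I + 50 = 50 + 580*I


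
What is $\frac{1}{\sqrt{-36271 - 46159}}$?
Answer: $- \frac{i \sqrt{82430}}{82430} \approx - 0.003483 i$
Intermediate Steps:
$\frac{1}{\sqrt{-36271 - 46159}} = \frac{1}{\sqrt{-82430}} = \frac{1}{i \sqrt{82430}} = - \frac{i \sqrt{82430}}{82430}$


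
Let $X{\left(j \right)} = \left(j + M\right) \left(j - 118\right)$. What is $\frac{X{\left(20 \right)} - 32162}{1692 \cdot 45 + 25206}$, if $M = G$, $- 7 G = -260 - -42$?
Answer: $- \frac{18587}{50673} \approx -0.3668$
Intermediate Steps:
$G = \frac{218}{7}$ ($G = - \frac{-260 - -42}{7} = - \frac{-260 + 42}{7} = \left(- \frac{1}{7}\right) \left(-218\right) = \frac{218}{7} \approx 31.143$)
$M = \frac{218}{7} \approx 31.143$
$X{\left(j \right)} = \left(-118 + j\right) \left(\frac{218}{7} + j\right)$ ($X{\left(j \right)} = \left(j + \frac{218}{7}\right) \left(j - 118\right) = \left(\frac{218}{7} + j\right) \left(-118 + j\right) = \left(-118 + j\right) \left(\frac{218}{7} + j\right)$)
$\frac{X{\left(20 \right)} - 32162}{1692 \cdot 45 + 25206} = \frac{\left(- \frac{25724}{7} + 20^{2} - \frac{12160}{7}\right) - 32162}{1692 \cdot 45 + 25206} = \frac{\left(- \frac{25724}{7} + 400 - \frac{12160}{7}\right) - 32162}{76140 + 25206} = \frac{-5012 - 32162}{101346} = \left(-37174\right) \frac{1}{101346} = - \frac{18587}{50673}$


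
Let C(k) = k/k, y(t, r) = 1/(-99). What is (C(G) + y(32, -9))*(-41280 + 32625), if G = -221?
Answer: -282730/33 ≈ -8567.6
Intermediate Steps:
y(t, r) = -1/99
C(k) = 1
(C(G) + y(32, -9))*(-41280 + 32625) = (1 - 1/99)*(-41280 + 32625) = (98/99)*(-8655) = -282730/33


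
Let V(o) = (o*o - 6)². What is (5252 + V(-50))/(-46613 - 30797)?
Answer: -3112644/38705 ≈ -80.420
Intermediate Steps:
V(o) = (-6 + o²)² (V(o) = (o² - 6)² = (-6 + o²)²)
(5252 + V(-50))/(-46613 - 30797) = (5252 + (-6 + (-50)²)²)/(-46613 - 30797) = (5252 + (-6 + 2500)²)/(-77410) = (5252 + 2494²)*(-1/77410) = (5252 + 6220036)*(-1/77410) = 6225288*(-1/77410) = -3112644/38705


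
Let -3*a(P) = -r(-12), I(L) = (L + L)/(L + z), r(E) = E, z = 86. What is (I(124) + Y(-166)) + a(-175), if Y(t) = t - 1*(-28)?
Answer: -14786/105 ≈ -140.82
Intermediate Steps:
Y(t) = 28 + t (Y(t) = t + 28 = 28 + t)
I(L) = 2*L/(86 + L) (I(L) = (L + L)/(L + 86) = (2*L)/(86 + L) = 2*L/(86 + L))
a(P) = -4 (a(P) = -(-1)*(-12)/3 = -⅓*12 = -4)
(I(124) + Y(-166)) + a(-175) = (2*124/(86 + 124) + (28 - 166)) - 4 = (2*124/210 - 138) - 4 = (2*124*(1/210) - 138) - 4 = (124/105 - 138) - 4 = -14366/105 - 4 = -14786/105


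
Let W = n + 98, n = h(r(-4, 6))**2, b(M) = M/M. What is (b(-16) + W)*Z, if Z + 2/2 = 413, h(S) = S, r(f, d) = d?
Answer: 55620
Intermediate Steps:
b(M) = 1
Z = 412 (Z = -1 + 413 = 412)
n = 36 (n = 6**2 = 36)
W = 134 (W = 36 + 98 = 134)
(b(-16) + W)*Z = (1 + 134)*412 = 135*412 = 55620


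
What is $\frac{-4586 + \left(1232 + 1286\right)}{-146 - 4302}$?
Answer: $\frac{517}{1112} \approx 0.46493$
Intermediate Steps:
$\frac{-4586 + \left(1232 + 1286\right)}{-146 - 4302} = \frac{-4586 + 2518}{-4448} = \left(-2068\right) \left(- \frac{1}{4448}\right) = \frac{517}{1112}$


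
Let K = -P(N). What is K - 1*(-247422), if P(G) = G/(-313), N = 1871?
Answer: 77444957/313 ≈ 2.4743e+5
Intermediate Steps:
P(G) = -G/313 (P(G) = G*(-1/313) = -G/313)
K = 1871/313 (K = -(-1)*1871/313 = -1*(-1871/313) = 1871/313 ≈ 5.9776)
K - 1*(-247422) = 1871/313 - 1*(-247422) = 1871/313 + 247422 = 77444957/313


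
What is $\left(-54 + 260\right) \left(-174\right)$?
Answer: $-35844$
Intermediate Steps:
$\left(-54 + 260\right) \left(-174\right) = 206 \left(-174\right) = -35844$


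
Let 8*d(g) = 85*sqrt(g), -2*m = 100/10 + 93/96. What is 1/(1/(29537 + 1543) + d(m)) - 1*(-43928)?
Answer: 1681389940885905512/38276041269439 - 246321432000*I*sqrt(39)/38276041269439 ≈ 43928.0 - 0.040189*I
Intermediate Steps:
m = -351/64 (m = -(100/10 + 93/96)/2 = -(100*(1/10) + 93*(1/96))/2 = -(10 + 31/32)/2 = -1/2*351/32 = -351/64 ≈ -5.4844)
d(g) = 85*sqrt(g)/8 (d(g) = (85*sqrt(g))/8 = 85*sqrt(g)/8)
1/(1/(29537 + 1543) + d(m)) - 1*(-43928) = 1/(1/(29537 + 1543) + 85*sqrt(-351/64)/8) - 1*(-43928) = 1/(1/31080 + 85*(3*I*sqrt(39)/8)/8) + 43928 = 1/(1/31080 + 255*I*sqrt(39)/64) + 43928 = 43928 + 1/(1/31080 + 255*I*sqrt(39)/64)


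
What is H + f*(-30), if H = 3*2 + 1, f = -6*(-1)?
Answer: -173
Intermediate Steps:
f = 6
H = 7 (H = 6 + 1 = 7)
H + f*(-30) = 7 + 6*(-30) = 7 - 180 = -173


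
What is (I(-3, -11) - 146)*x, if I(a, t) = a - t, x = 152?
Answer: -20976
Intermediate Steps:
(I(-3, -11) - 146)*x = ((-3 - 1*(-11)) - 146)*152 = ((-3 + 11) - 146)*152 = (8 - 146)*152 = -138*152 = -20976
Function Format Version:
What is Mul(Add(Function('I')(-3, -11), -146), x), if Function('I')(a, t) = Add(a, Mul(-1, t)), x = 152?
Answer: -20976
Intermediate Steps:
Mul(Add(Function('I')(-3, -11), -146), x) = Mul(Add(Add(-3, Mul(-1, -11)), -146), 152) = Mul(Add(Add(-3, 11), -146), 152) = Mul(Add(8, -146), 152) = Mul(-138, 152) = -20976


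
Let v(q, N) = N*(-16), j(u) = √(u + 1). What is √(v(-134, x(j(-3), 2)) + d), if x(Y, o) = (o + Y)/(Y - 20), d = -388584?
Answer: 2*√2*√((971456 - 48575*I*√2)/(-20 + I*√2)) ≈ 0.00099325 + 623.36*I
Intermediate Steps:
j(u) = √(1 + u)
x(Y, o) = (Y + o)/(-20 + Y)
v(q, N) = -16*N
√(v(-134, x(j(-3), 2)) + d) = √(-16*(√(1 - 3) + 2)/(-20 + √(1 - 3)) - 388584) = √(-16*(√(-2) + 2)/(-20 + √(-2)) - 388584) = √(-16*(I*√2 + 2)/(-20 + I*√2) - 388584) = √(-16*(2 + I*√2)/(-20 + I*√2) - 388584) = √(-388584 - 16*(2 + I*√2)/(-20 + I*√2))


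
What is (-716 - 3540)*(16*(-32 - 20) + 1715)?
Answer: -3758048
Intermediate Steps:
(-716 - 3540)*(16*(-32 - 20) + 1715) = -4256*(16*(-52) + 1715) = -4256*(-832 + 1715) = -4256*883 = -3758048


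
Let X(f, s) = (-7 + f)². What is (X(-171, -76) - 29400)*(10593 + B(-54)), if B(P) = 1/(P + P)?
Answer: 653248553/27 ≈ 2.4194e+7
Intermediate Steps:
B(P) = 1/(2*P)
(X(-171, -76) - 29400)*(10593 + B(-54)) = ((-7 - 171)² - 29400)*(10593 + (½)/(-54)) = ((-178)² - 29400)*(10593 + (½)*(-1/54)) = (31684 - 29400)*(10593 - 1/108) = 2284*(1144043/108) = 653248553/27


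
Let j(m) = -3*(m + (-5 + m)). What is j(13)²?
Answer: 3969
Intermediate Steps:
j(m) = 15 - 6*m (j(m) = -3*(-5 + 2*m) = 15 - 6*m)
j(13)² = (15 - 6*13)² = (15 - 78)² = (-63)² = 3969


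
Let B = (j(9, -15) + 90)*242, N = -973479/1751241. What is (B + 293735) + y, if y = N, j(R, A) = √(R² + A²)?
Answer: 184180610212/583747 + 726*√34 ≈ 3.1975e+5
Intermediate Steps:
j(R, A) = √(A² + R²)
N = -324493/583747 (N = -973479*1/1751241 = -324493/583747 ≈ -0.55588)
B = 21780 + 726*√34 (B = (√((-15)² + 9²) + 90)*242 = (√(225 + 81) + 90)*242 = (√306 + 90)*242 = (3*√34 + 90)*242 = (90 + 3*√34)*242 = 21780 + 726*√34 ≈ 26013.)
y = -324493/583747 ≈ -0.55588
(B + 293735) + y = ((21780 + 726*√34) + 293735) - 324493/583747 = (315515 + 726*√34) - 324493/583747 = 184180610212/583747 + 726*√34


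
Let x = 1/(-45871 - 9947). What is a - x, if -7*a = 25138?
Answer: -28635773/7974 ≈ -3591.1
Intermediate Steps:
a = -25138/7 (a = -⅐*25138 = -25138/7 ≈ -3591.1)
x = -1/55818 (x = 1/(-55818) = -1/55818 ≈ -1.7915e-5)
a - x = -25138/7 - 1*(-1/55818) = -25138/7 + 1/55818 = -28635773/7974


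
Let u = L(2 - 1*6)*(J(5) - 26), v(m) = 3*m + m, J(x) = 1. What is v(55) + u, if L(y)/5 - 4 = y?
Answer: 220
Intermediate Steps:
L(y) = 20 + 5*y
v(m) = 4*m
u = 0 (u = (20 + 5*(2 - 1*6))*(1 - 26) = (20 + 5*(2 - 6))*(-25) = (20 + 5*(-4))*(-25) = (20 - 20)*(-25) = 0*(-25) = 0)
v(55) + u = 4*55 + 0 = 220 + 0 = 220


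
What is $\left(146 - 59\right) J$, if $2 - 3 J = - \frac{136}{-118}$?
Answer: $\frac{1450}{59} \approx 24.576$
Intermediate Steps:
$J = \frac{50}{177}$ ($J = \frac{2}{3} - \frac{\left(-136\right) \frac{1}{-118}}{3} = \frac{2}{3} - \frac{\left(-136\right) \left(- \frac{1}{118}\right)}{3} = \frac{2}{3} - \frac{68}{177} = \frac{50}{177} \approx 0.28249$)
$\left(146 - 59\right) J = \left(146 - 59\right) \frac{50}{177} = 87 \cdot \frac{50}{177} = \frac{1450}{59}$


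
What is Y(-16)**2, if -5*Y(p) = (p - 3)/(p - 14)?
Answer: 361/22500 ≈ 0.016044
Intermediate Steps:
Y(p) = -(-3 + p)/(5*(-14 + p)) (Y(p) = -(p - 3)/(5*(p - 14)) = -(-3 + p)/(5*(-14 + p)))
Y(-16)**2 = ((3 - 1*(-16))/(5*(-14 - 16)))**2 = ((1/5)*(3 + 16)/(-30))**2 = ((1/5)*(-1/30)*19)**2 = (-19/150)**2 = 361/22500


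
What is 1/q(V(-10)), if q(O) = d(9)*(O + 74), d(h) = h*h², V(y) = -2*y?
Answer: 1/68526 ≈ 1.4593e-5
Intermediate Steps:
d(h) = h³
q(O) = 53946 + 729*O (q(O) = 9³*(O + 74) = 729*(74 + O) = 53946 + 729*O)
1/q(V(-10)) = 1/(53946 + 729*(-2*(-10))) = 1/(53946 + 729*20) = 1/(53946 + 14580) = 1/68526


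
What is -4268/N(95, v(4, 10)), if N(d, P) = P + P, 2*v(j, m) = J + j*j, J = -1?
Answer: -4268/15 ≈ -284.53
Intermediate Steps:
v(j, m) = -1/2 + j**2/2 (v(j, m) = (-1 + j*j)/2 = (-1 + j**2)/2 = -1/2 + j**2/2)
N(d, P) = 2*P
-4268/N(95, v(4, 10)) = -4268*1/(2*(-1/2 + (1/2)*4**2)) = -4268*1/(2*(-1/2 + (1/2)*16)) = -4268*1/(2*(-1/2 + 8)) = -4268/(2*(15/2)) = -4268/15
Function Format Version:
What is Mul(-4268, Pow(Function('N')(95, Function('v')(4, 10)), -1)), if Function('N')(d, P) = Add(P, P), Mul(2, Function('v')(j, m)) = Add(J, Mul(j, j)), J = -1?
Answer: Rational(-4268, 15) ≈ -284.53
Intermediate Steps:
Function('v')(j, m) = Add(Rational(-1, 2), Mul(Rational(1, 2), Pow(j, 2))) (Function('v')(j, m) = Mul(Rational(1, 2), Add(-1, Mul(j, j))) = Mul(Rational(1, 2), Add(-1, Pow(j, 2))) = Add(Rational(-1, 2), Mul(Rational(1, 2), Pow(j, 2))))
Function('N')(d, P) = Mul(2, P)
Mul(-4268, Pow(Function('N')(95, Function('v')(4, 10)), -1)) = Mul(-4268, Pow(Mul(2, Add(Rational(-1, 2), Mul(Rational(1, 2), Pow(4, 2)))), -1)) = Mul(-4268, Pow(Mul(2, Add(Rational(-1, 2), Mul(Rational(1, 2), 16))), -1)) = Mul(-4268, Pow(Mul(2, Add(Rational(-1, 2), 8)), -1)) = Mul(-4268, Pow(Mul(2, Rational(15, 2)), -1)) = Mul(-4268, Pow(15, -1)) = Mul(-4268, Rational(1, 15)) = Rational(-4268, 15)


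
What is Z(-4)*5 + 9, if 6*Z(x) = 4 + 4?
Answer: 47/3 ≈ 15.667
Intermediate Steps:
Z(x) = 4/3 (Z(x) = (4 + 4)/6 = (⅙)*8 = 4/3)
Z(-4)*5 + 9 = (4/3)*5 + 9 = 20/3 + 9 = 47/3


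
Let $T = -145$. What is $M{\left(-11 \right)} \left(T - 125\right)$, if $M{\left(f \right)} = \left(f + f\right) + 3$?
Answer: $5130$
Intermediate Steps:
$M{\left(f \right)} = 3 + 2 f$ ($M{\left(f \right)} = 2 f + 3 = 3 + 2 f$)
$M{\left(-11 \right)} \left(T - 125\right) = \left(3 + 2 \left(-11\right)\right) \left(-145 - 125\right) = \left(3 - 22\right) \left(-270\right) = \left(-19\right) \left(-270\right) = 5130$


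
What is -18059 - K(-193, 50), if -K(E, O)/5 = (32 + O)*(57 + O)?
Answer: 25811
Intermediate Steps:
K(E, O) = -5*(32 + O)*(57 + O)
-18059 - K(-193, 50) = -18059 - (-9120 - 445*50 - 5*50²) = -18059 - (-9120 - 22250 - 5*2500) = -18059 - (-9120 - 22250 - 12500) = -18059 - 1*(-43870) = -18059 + 43870 = 25811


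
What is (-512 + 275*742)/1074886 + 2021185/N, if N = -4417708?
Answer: -636686004503/2374266240644 ≈ -0.26816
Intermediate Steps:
(-512 + 275*742)/1074886 + 2021185/N = (-512 + 275*742)/1074886 + 2021185/(-4417708) = (-512 + 204050)*(1/1074886) + 2021185*(-1/4417708) = 203538*(1/1074886) - 2021185/4417708 = 101769/537443 - 2021185/4417708 = -636686004503/2374266240644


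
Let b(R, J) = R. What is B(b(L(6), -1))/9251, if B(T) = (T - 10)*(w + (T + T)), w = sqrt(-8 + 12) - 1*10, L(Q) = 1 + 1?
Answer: 32/9251 ≈ 0.0034591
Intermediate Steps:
L(Q) = 2
w = -8 (w = sqrt(4) - 10 = 2 - 10 = -8)
B(T) = (-10 + T)*(-8 + 2*T) (B(T) = (T - 10)*(-8 + (T + T)) = (-10 + T)*(-8 + 2*T))
B(b(L(6), -1))/9251 = (80 - 28*2 + 2*2**2)/9251 = (80 - 56 + 2*4)*(1/9251) = (80 - 56 + 8)*(1/9251) = 32*(1/9251) = 32/9251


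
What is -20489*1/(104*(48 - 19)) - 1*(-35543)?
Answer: 107177199/3016 ≈ 35536.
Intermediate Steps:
-20489*1/(104*(48 - 19)) - 1*(-35543) = -20489/(29*104) + 35543 = -20489/3016 + 35543 = 107177199/3016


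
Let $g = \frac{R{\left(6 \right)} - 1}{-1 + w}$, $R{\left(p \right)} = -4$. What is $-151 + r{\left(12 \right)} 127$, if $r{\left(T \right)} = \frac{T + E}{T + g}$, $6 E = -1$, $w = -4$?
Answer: $- \frac{2761}{78} \approx -35.397$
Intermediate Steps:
$E = - \frac{1}{6}$ ($E = \frac{1}{6} \left(-1\right) = - \frac{1}{6} \approx -0.16667$)
$g = 1$ ($g = \frac{-4 - 1}{-1 - 4} = - \frac{5}{-5} = \left(-5\right) \left(- \frac{1}{5}\right) = 1$)
$r{\left(T \right)} = \frac{- \frac{1}{6} + T}{1 + T}$ ($r{\left(T \right)} = \frac{T - \frac{1}{6}}{T + 1} = \frac{- \frac{1}{6} + T}{1 + T}$)
$-151 + r{\left(12 \right)} 127 = -151 + \frac{- \frac{1}{6} + 12}{1 + 12} \cdot 127 = -151 + \frac{1}{13} \cdot \frac{71}{6} \cdot 127 = -151 + \frac{71}{78} \cdot 127 = -151 + \frac{9017}{78} = - \frac{2761}{78}$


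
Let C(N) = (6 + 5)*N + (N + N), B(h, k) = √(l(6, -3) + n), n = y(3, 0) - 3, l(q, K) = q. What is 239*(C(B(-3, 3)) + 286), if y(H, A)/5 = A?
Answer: 68354 + 3107*√3 ≈ 73736.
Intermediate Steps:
y(H, A) = 5*A
n = -3 (n = 5*0 - 3 = 0 - 3 = -3)
B(h, k) = √3 (B(h, k) = √(6 - 3) = √3)
C(N) = 13*N (C(N) = 11*N + 2*N = 13*N)
239*(C(B(-3, 3)) + 286) = 239*(13*√3 + 286) = 239*(286 + 13*√3) = 68354 + 3107*√3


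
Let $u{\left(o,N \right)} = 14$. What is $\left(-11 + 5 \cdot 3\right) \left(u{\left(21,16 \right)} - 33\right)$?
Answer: $-76$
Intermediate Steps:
$\left(-11 + 5 \cdot 3\right) \left(u{\left(21,16 \right)} - 33\right) = \left(-11 + 5 \cdot 3\right) \left(14 - 33\right) = \left(-11 + 15\right) \left(-19\right) = 4 \left(-19\right) = -76$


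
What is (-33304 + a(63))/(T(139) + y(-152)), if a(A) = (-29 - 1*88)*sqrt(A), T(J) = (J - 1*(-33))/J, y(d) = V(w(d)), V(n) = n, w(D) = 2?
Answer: -2314628/225 - 5421*sqrt(7)/50 ≈ -10574.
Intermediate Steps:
y(d) = 2
T(J) = (33 + J)/J (T(J) = (J + 33)/J = (33 + J)/J)
a(A) = -117*sqrt(A) (a(A) = (-29 - 88)*sqrt(A) = -117*sqrt(A))
(-33304 + a(63))/(T(139) + y(-152)) = (-33304 - 351*sqrt(7))/((33 + 139)/139 + 2) = (-33304 - 351*sqrt(7))/((1/139)*172 + 2) = (-33304 - 351*sqrt(7))/(172/139 + 2) = (-33304 - 351*sqrt(7))/(450/139) = (-33304 - 351*sqrt(7))*(139/450) = -2314628/225 - 5421*sqrt(7)/50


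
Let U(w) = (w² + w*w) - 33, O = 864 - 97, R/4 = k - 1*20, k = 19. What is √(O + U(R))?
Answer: √766 ≈ 27.677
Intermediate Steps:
R = -4 (R = 4*(19 - 1*20) = 4*(19 - 20) = 4*(-1) = -4)
O = 767
U(w) = -33 + 2*w² (U(w) = (w² + w²) - 33 = 2*w² - 33 = -33 + 2*w²)
√(O + U(R)) = √(767 + (-33 + 2*(-4)²)) = √(767 + (-33 + 2*16)) = √(767 + (-33 + 32)) = √(767 - 1) = √766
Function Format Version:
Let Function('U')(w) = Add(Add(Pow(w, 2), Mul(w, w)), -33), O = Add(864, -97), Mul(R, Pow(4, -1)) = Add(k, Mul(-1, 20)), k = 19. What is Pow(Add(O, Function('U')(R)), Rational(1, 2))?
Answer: Pow(766, Rational(1, 2)) ≈ 27.677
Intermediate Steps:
R = -4 (R = Mul(4, Add(19, Mul(-1, 20))) = Mul(4, Add(19, -20)) = Mul(4, -1) = -4)
O = 767
Function('U')(w) = Add(-33, Mul(2, Pow(w, 2))) (Function('U')(w) = Add(Add(Pow(w, 2), Pow(w, 2)), -33) = Add(Mul(2, Pow(w, 2)), -33) = Add(-33, Mul(2, Pow(w, 2))))
Pow(Add(O, Function('U')(R)), Rational(1, 2)) = Pow(Add(767, Add(-33, Mul(2, Pow(-4, 2)))), Rational(1, 2)) = Pow(Add(767, Add(-33, Mul(2, 16))), Rational(1, 2)) = Pow(Add(767, Add(-33, 32)), Rational(1, 2)) = Pow(Add(767, -1), Rational(1, 2)) = Pow(766, Rational(1, 2))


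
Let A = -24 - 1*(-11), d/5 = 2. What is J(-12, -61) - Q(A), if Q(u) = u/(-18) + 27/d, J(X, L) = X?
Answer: -694/45 ≈ -15.422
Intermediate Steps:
d = 10 (d = 5*2 = 10)
A = -13 (A = -24 + 11 = -13)
Q(u) = 27/10 - u/18 (Q(u) = u/(-18) + 27/10 = u*(-1/18) + 27*(1/10) = -u/18 + 27/10 = 27/10 - u/18)
J(-12, -61) - Q(A) = -12 - (27/10 - 1/18*(-13)) = -12 - (27/10 + 13/18) = -12 - 1*154/45 = -12 - 154/45 = -694/45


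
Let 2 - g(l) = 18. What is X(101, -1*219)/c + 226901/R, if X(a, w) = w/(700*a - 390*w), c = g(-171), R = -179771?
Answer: -566704871911/449024812960 ≈ -1.2621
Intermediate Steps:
g(l) = -16 (g(l) = 2 - 1*18 = 2 - 18 = -16)
c = -16
X(a, w) = w/(-390*w + 700*a)
X(101, -1*219)/c + 226901/R = ((-1*219)/(10*(-(-39)*219 + 70*101)))/(-16) + 226901/(-179771) = ((⅒)*(-219)/(-39*(-219) + 7070))*(-1/16) + 226901*(-1/179771) = ((⅒)*(-219)/(8541 + 7070))*(-1/16) - 226901/179771 = ((⅒)*(-219)/15611)*(-1/16) - 226901/179771 = ((⅒)*(-219)*(1/15611))*(-1/16) - 226901/179771 = -219/156110*(-1/16) - 226901/179771 = 219/2497760 - 226901/179771 = -566704871911/449024812960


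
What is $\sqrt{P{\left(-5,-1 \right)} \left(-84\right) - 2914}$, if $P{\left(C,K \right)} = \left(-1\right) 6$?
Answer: $i \sqrt{2410} \approx 49.092 i$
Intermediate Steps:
$P{\left(C,K \right)} = -6$
$\sqrt{P{\left(-5,-1 \right)} \left(-84\right) - 2914} = \sqrt{\left(-6\right) \left(-84\right) - 2914} = \sqrt{504 - 2914} = \sqrt{-2410} = i \sqrt{2410}$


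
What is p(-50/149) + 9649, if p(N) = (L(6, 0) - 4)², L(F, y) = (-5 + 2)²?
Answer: 9674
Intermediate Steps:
L(F, y) = 9 (L(F, y) = (-3)² = 9)
p(N) = 25 (p(N) = (9 - 4)² = 5² = 25)
p(-50/149) + 9649 = 25 + 9649 = 9674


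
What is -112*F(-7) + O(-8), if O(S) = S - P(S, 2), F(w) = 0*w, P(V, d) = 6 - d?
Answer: -12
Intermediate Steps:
F(w) = 0
O(S) = -4 + S (O(S) = S - (6 - 1*2) = S - (6 - 2) = S - 1*4 = S - 4 = -4 + S)
-112*F(-7) + O(-8) = -112*0 + (-4 - 8) = 0 - 12 = -12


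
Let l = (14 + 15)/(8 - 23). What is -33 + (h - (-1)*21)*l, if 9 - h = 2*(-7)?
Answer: -1771/15 ≈ -118.07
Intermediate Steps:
h = 23 (h = 9 - 2*(-7) = 9 - 1*(-14) = 9 + 14 = 23)
l = -29/15 (l = 29/(-15) = 29*(-1/15) = -29/15 ≈ -1.9333)
-33 + (h - (-1)*21)*l = -33 + (23 - (-1)*21)*(-29/15) = -33 + (23 - 1*(-21))*(-29/15) = -33 + (23 + 21)*(-29/15) = -33 + 44*(-29/15) = -33 - 1276/15 = -1771/15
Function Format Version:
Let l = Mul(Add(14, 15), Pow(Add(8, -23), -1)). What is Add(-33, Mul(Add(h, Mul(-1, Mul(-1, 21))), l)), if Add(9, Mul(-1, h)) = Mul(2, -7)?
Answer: Rational(-1771, 15) ≈ -118.07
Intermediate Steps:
h = 23 (h = Add(9, Mul(-1, Mul(2, -7))) = Add(9, Mul(-1, -14)) = Add(9, 14) = 23)
l = Rational(-29, 15) (l = Mul(29, Pow(-15, -1)) = Mul(29, Rational(-1, 15)) = Rational(-29, 15) ≈ -1.9333)
Add(-33, Mul(Add(h, Mul(-1, Mul(-1, 21))), l)) = Add(-33, Mul(Add(23, Mul(-1, Mul(-1, 21))), Rational(-29, 15))) = Add(-33, Mul(Add(23, Mul(-1, -21)), Rational(-29, 15))) = Add(-33, Mul(Add(23, 21), Rational(-29, 15))) = Add(-33, Mul(44, Rational(-29, 15))) = Add(-33, Rational(-1276, 15)) = Rational(-1771, 15)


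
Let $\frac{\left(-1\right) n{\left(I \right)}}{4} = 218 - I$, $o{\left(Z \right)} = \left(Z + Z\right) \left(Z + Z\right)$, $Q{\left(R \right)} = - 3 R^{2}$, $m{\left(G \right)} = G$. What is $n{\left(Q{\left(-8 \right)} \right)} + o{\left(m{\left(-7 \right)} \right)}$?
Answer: $-1444$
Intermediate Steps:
$o{\left(Z \right)} = 4 Z^{2}$ ($o{\left(Z \right)} = 2 Z 2 Z = 4 Z^{2}$)
$n{\left(I \right)} = -872 + 4 I$ ($n{\left(I \right)} = - 4 \left(218 - I\right) = -872 + 4 I$)
$n{\left(Q{\left(-8 \right)} \right)} + o{\left(m{\left(-7 \right)} \right)} = \left(-872 + 4 \left(- 3 \left(-8\right)^{2}\right)\right) + 4 \left(-7\right)^{2} = \left(-872 + 4 \left(\left(-3\right) 64\right)\right) + 4 \cdot 49 = \left(-872 + 4 \left(-192\right)\right) + 196 = \left(-872 - 768\right) + 196 = -1640 + 196 = -1444$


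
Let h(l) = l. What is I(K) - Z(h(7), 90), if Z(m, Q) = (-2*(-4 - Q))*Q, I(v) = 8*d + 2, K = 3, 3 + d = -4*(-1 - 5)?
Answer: -16750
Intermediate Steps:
d = 21 (d = -3 - 4*(-1 - 5) = -3 - 4*(-6) = -3 + 24 = 21)
I(v) = 170 (I(v) = 8*21 + 2 = 168 + 2 = 170)
Z(m, Q) = Q*(8 + 2*Q) (Z(m, Q) = (8 + 2*Q)*Q = Q*(8 + 2*Q))
I(K) - Z(h(7), 90) = 170 - 2*90*(4 + 90) = 170 - 2*90*94 = 170 - 1*16920 = 170 - 16920 = -16750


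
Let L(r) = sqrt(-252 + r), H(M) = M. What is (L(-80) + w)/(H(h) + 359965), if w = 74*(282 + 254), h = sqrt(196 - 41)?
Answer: (39664 + 2*I*sqrt(83))/(359965 + sqrt(155)) ≈ 0.11018 + 5.0617e-5*I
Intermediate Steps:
h = sqrt(155) ≈ 12.450
w = 39664 (w = 74*536 = 39664)
(L(-80) + w)/(H(h) + 359965) = (sqrt(-252 - 80) + 39664)/(sqrt(155) + 359965) = (sqrt(-332) + 39664)/(359965 + sqrt(155)) = (2*I*sqrt(83) + 39664)/(359965 + sqrt(155)) = (39664 + 2*I*sqrt(83))/(359965 + sqrt(155))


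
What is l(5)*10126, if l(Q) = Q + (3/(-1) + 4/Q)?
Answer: 141764/5 ≈ 28353.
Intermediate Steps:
l(Q) = -3 + Q + 4/Q (l(Q) = Q + (3*(-1) + 4/Q) = Q + (-3 + 4/Q) = -3 + Q + 4/Q)
l(5)*10126 = (-3 + 5 + 4/5)*10126 = (-3 + 5 + 4*(⅕))*10126 = (-3 + 5 + ⅘)*10126 = (14/5)*10126 = 141764/5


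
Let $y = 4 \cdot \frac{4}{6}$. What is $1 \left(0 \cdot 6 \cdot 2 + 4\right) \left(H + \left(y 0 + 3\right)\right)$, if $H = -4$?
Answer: $-4$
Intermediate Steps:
$y = \frac{8}{3}$ ($y = 4 \cdot 4 \cdot \frac{1}{6} = 4 \cdot \frac{2}{3} = \frac{8}{3} \approx 2.6667$)
$1 \left(0 \cdot 6 \cdot 2 + 4\right) \left(H + \left(y 0 + 3\right)\right) = 1 \left(0 \cdot 6 \cdot 2 + 4\right) \left(-4 + \left(\frac{8}{3} \cdot 0 + 3\right)\right) = 1 \left(0 \cdot 2 + 4\right) \left(-4 + \left(0 + 3\right)\right) = 1 \left(0 + 4\right) \left(-4 + 3\right) = 1 \cdot 4 \left(-1\right) = 4 \left(-1\right) = -4$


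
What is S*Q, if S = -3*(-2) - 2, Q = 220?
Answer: 880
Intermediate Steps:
S = 4 (S = 6 - 2 = 4)
S*Q = 4*220 = 880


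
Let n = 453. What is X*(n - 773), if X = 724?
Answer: -231680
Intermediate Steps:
X*(n - 773) = 724*(453 - 773) = 724*(-320) = -231680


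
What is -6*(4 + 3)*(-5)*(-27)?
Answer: -5670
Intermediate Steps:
-6*(4 + 3)*(-5)*(-27) = -42*(-5)*(-27) = -6*(-35)*(-27) = 210*(-27) = -5670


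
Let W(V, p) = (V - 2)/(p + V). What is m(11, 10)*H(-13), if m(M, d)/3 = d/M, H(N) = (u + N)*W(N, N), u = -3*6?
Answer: -6975/143 ≈ -48.776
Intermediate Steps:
u = -18
W(V, p) = (-2 + V)/(V + p)
H(N) = (-18 + N)*(-2 + N)/(2*N) (H(N) = (-18 + N)*((-2 + N)/(N + N)) = (-18 + N)*((-2 + N)/((2*N))) = (-18 + N)*((1/(2*N))*(-2 + N)) = (-18 + N)*((-2 + N)/(2*N)) = (-18 + N)*(-2 + N)/(2*N))
m(M, d) = 3*d/M (m(M, d) = 3*(d/M) = 3*d/M)
m(11, 10)*H(-13) = (3*10/11)*(-10 + (½)*(-13) + 18/(-13)) = (3*10*(1/11))*(-10 - 13/2 + 18*(-1/13)) = 30*(-10 - 13/2 - 18/13)/11 = (30/11)*(-465/26) = -6975/143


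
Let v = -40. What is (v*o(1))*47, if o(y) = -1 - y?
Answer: 3760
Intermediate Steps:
(v*o(1))*47 = -40*(-1 - 1*1)*47 = -40*(-1 - 1)*47 = -40*(-2)*47 = 80*47 = 3760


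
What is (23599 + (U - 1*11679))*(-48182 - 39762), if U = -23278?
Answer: 998867952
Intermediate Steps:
(23599 + (U - 1*11679))*(-48182 - 39762) = (23599 + (-23278 - 1*11679))*(-48182 - 39762) = (23599 + (-23278 - 11679))*(-87944) = (23599 - 34957)*(-87944) = -11358*(-87944) = 998867952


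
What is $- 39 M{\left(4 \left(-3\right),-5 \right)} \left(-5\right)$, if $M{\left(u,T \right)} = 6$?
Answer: $1170$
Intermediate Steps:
$- 39 M{\left(4 \left(-3\right),-5 \right)} \left(-5\right) = \left(-39\right) 6 \left(-5\right) = \left(-234\right) \left(-5\right) = 1170$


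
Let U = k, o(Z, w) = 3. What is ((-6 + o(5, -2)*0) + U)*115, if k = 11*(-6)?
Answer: -8280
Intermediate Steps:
k = -66
U = -66
((-6 + o(5, -2)*0) + U)*115 = ((-6 + 3*0) - 66)*115 = ((-6 + 0) - 66)*115 = (-6 - 66)*115 = -72*115 = -8280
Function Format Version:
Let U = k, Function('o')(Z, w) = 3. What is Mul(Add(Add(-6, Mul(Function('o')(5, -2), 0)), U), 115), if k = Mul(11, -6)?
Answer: -8280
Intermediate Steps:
k = -66
U = -66
Mul(Add(Add(-6, Mul(Function('o')(5, -2), 0)), U), 115) = Mul(Add(Add(-6, Mul(3, 0)), -66), 115) = Mul(Add(Add(-6, 0), -66), 115) = Mul(Add(-6, -66), 115) = Mul(-72, 115) = -8280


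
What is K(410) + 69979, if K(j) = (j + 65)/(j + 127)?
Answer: 37579198/537 ≈ 69980.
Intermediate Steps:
K(j) = (65 + j)/(127 + j)
K(410) + 69979 = (65 + 410)/(127 + 410) + 69979 = 475/537 + 69979 = 37579198/537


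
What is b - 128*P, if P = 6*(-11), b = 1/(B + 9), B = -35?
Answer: 219647/26 ≈ 8448.0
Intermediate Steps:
b = -1/26 (b = 1/(-35 + 9) = 1/(-26) = -1/26 ≈ -0.038462)
P = -66
b - 128*P = -1/26 - 128*(-66) = -1/26 + 8448 = 219647/26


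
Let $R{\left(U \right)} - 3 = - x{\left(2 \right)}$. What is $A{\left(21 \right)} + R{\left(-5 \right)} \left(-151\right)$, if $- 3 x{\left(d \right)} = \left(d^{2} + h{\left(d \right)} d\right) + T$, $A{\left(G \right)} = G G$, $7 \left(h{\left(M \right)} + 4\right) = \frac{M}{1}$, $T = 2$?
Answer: $\frac{1258}{21} \approx 59.905$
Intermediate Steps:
$h{\left(M \right)} = -4 + \frac{M}{7}$ ($h{\left(M \right)} = -4 + \frac{M 1^{-1}}{7} = -4 + \frac{M 1}{7} = -4 + \frac{M}{7}$)
$A{\left(G \right)} = G^{2}$
$x{\left(d \right)} = - \frac{2}{3} - \frac{d^{2}}{3} - \frac{d \left(-4 + \frac{d}{7}\right)}{3}$ ($x{\left(d \right)} = - \frac{\left(d^{2} + \left(-4 + \frac{d}{7}\right) d\right) + 2}{3} = - \frac{\left(d^{2} + d \left(-4 + \frac{d}{7}\right)\right) + 2}{3} = - \frac{2 + d^{2} + d \left(-4 + \frac{d}{7}\right)}{3} = - \frac{2}{3} - \frac{d^{2}}{3} - \frac{d \left(-4 + \frac{d}{7}\right)}{3}$)
$R{\left(U \right)} = \frac{53}{21}$ ($R{\left(U \right)} = 3 - \left(- \frac{2}{3} - \frac{8 \cdot 2^{2}}{21} + \frac{4}{3} \cdot 2\right) = 3 - \left(- \frac{2}{3} - \frac{32}{21} + \frac{8}{3}\right) = 3 - \frac{10}{21} = \frac{53}{21}$)
$A{\left(21 \right)} + R{\left(-5 \right)} \left(-151\right) = 21^{2} + \frac{53}{21} \left(-151\right) = 441 - \frac{8003}{21} = \frac{1258}{21}$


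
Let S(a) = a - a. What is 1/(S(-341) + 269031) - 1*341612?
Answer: -91904217971/269031 ≈ -3.4161e+5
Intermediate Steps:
S(a) = 0
1/(S(-341) + 269031) - 1*341612 = 1/(0 + 269031) - 1*341612 = 1/269031 - 341612 = -91904217971/269031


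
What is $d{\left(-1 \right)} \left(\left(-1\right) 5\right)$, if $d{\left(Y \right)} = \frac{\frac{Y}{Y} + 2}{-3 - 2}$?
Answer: $3$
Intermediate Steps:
$d{\left(Y \right)} = - \frac{3}{5}$ ($d{\left(Y \right)} = \frac{1 + 2}{-5} = 3 \left(- \frac{1}{5}\right) = - \frac{3}{5}$)
$d{\left(-1 \right)} \left(\left(-1\right) 5\right) = - \frac{3 \left(\left(-1\right) 5\right)}{5} = \left(- \frac{3}{5}\right) \left(-5\right) = 3$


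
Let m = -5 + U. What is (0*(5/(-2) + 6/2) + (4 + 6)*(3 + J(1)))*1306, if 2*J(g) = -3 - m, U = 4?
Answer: 26120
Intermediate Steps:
m = -1 (m = -5 + 4 = -1)
J(g) = -1 (J(g) = (-3 - 1*(-1))/2 = (-3 + 1)/2 = (½)*(-2) = -1)
(0*(5/(-2) + 6/2) + (4 + 6)*(3 + J(1)))*1306 = (0*(5/(-2) + 6/2) + (4 + 6)*(3 - 1))*1306 = (0*(5*(-½) + 6*(½)) + 10*2)*1306 = (0*(-5/2 + 3) + 20)*1306 = (0*(½) + 20)*1306 = (0 + 20)*1306 = 20*1306 = 26120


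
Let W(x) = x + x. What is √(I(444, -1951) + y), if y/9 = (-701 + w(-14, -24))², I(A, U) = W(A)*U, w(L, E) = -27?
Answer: 2*√759342 ≈ 1742.8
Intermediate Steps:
W(x) = 2*x
I(A, U) = 2*A*U (I(A, U) = (2*A)*U = 2*A*U)
y = 4769856 (y = 9*(-701 - 27)² = 9*(-728)² = 9*529984 = 4769856)
√(I(444, -1951) + y) = √(2*444*(-1951) + 4769856) = √(-1732488 + 4769856) = √3037368 = 2*√759342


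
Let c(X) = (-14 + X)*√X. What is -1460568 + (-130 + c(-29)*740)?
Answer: -1460698 - 31820*I*√29 ≈ -1.4607e+6 - 1.7136e+5*I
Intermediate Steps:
c(X) = √X*(-14 + X)
-1460568 + (-130 + c(-29)*740) = -1460568 + (-130 + (√(-29)*(-14 - 29))*740) = -1460568 + (-130 + ((I*√29)*(-43))*740) = -1460568 + (-130 - 43*I*√29*740) = -1460568 + (-130 - 31820*I*√29) = -1460698 - 31820*I*√29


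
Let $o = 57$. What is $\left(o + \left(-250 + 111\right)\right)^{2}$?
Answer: $6724$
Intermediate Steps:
$\left(o + \left(-250 + 111\right)\right)^{2} = \left(57 + \left(-250 + 111\right)\right)^{2} = \left(57 - 139\right)^{2} = \left(-82\right)^{2} = 6724$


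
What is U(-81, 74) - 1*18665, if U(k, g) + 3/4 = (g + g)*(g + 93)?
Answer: 24201/4 ≈ 6050.3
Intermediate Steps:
U(k, g) = -3/4 + 2*g*(93 + g) (U(k, g) = -3/4 + (g + g)*(g + 93) = -3/4 + (2*g)*(93 + g) = -3/4 + 2*g*(93 + g))
U(-81, 74) - 1*18665 = (-3/4 + 2*74**2 + 186*74) - 1*18665 = (-3/4 + 2*5476 + 13764) - 18665 = (-3/4 + 10952 + 13764) - 18665 = 98861/4 - 18665 = 24201/4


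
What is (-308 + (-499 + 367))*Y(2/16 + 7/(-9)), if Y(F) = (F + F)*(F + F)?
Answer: -121495/162 ≈ -749.97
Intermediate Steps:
Y(F) = 4*F² (Y(F) = (2*F)*(2*F) = 4*F²)
(-308 + (-499 + 367))*Y(2/16 + 7/(-9)) = (-308 + (-499 + 367))*(4*(2/16 + 7/(-9))²) = (-308 - 132)*(4*(2*(1/16) + 7*(-⅑))²) = -1760*(⅛ - 7/9)² = -1760*(-47/72)² = -1760*2209/5184 = -440*2209/1296 = -121495/162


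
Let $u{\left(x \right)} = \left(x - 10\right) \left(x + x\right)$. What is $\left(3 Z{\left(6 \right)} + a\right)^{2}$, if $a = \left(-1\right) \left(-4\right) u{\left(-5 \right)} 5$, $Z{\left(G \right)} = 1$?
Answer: $9018009$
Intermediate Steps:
$u{\left(x \right)} = 2 x \left(-10 + x\right)$ ($u{\left(x \right)} = \left(x - 10\right) 2 x = \left(-10 + x\right) 2 x = 2 x \left(-10 + x\right)$)
$a = 3000$ ($a = \left(-1\right) \left(-4\right) 2 \left(-5\right) \left(-10 - 5\right) 5 = 4 \cdot 2 \left(-5\right) \left(-15\right) 5 = 4 \cdot 150 \cdot 5 = 600 \cdot 5 = 3000$)
$\left(3 Z{\left(6 \right)} + a\right)^{2} = \left(3 \cdot 1 + 3000\right)^{2} = \left(3 + 3000\right)^{2} = 3003^{2} = 9018009$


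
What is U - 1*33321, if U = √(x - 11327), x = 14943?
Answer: -33321 + 4*√226 ≈ -33261.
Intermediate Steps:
U = 4*√226 (U = √(14943 - 11327) = √3616 = 4*√226 ≈ 60.133)
U - 1*33321 = 4*√226 - 1*33321 = 4*√226 - 33321 = -33321 + 4*√226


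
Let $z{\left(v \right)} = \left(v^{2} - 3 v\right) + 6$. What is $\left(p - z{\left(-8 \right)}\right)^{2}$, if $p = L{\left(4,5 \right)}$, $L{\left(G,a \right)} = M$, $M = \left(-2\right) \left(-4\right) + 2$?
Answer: $7056$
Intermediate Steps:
$z{\left(v \right)} = 6 + v^{2} - 3 v$
$M = 10$ ($M = 8 + 2 = 10$)
$L{\left(G,a \right)} = 10$
$p = 10$
$\left(p - z{\left(-8 \right)}\right)^{2} = \left(10 - \left(6 + \left(-8\right)^{2} - -24\right)\right)^{2} = \left(10 - \left(6 + 64 + 24\right)\right)^{2} = \left(10 - 94\right)^{2} = \left(-84\right)^{2} = 7056$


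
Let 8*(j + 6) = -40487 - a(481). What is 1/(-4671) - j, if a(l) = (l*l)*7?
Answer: 3877074797/18684 ≈ 2.0751e+5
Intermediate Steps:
a(l) = 7*l**2 (a(l) = l**2*7 = 7*l**2)
j = -830031/4 (j = -6 + (-40487 - 7*481**2)/8 = -6 + (-40487 - 7*231361)/8 = -6 + (-40487 - 1*1619527)/8 = -6 + (-40487 - 1619527)/8 = -6 + (1/8)*(-1660014) = -6 - 830007/4 = -830031/4 ≈ -2.0751e+5)
1/(-4671) - j = 1/(-4671) - 1*(-830031/4) = -1/4671 + 830031/4 = 3877074797/18684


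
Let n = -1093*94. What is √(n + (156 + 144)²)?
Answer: I*√12742 ≈ 112.88*I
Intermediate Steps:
n = -102742
√(n + (156 + 144)²) = √(-102742 + (156 + 144)²) = √(-102742 + 300²) = √(-102742 + 90000) = √(-12742) = I*√12742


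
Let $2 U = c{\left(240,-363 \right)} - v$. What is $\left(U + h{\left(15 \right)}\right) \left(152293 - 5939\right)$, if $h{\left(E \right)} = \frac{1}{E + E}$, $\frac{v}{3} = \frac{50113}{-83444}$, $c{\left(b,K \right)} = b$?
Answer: $\frac{22153380253433}{1251660} \approx 1.7699 \cdot 10^{7}$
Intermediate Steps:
$v = - \frac{150339}{83444}$ ($v = 3 \frac{50113}{-83444} = 3 \cdot 50113 \left(- \frac{1}{83444}\right) = 3 \left(- \frac{50113}{83444}\right) = - \frac{150339}{83444} \approx -1.8017$)
$h{\left(E \right)} = \frac{1}{2 E}$
$U = \frac{20176899}{166888}$ ($U = \frac{240 - - \frac{150339}{83444}}{2} = \frac{240 + \frac{150339}{83444}}{2} = \frac{1}{2} \cdot \frac{20176899}{83444} = \frac{20176899}{166888} \approx 120.9$)
$\left(U + h{\left(15 \right)}\right) \left(152293 - 5939\right) = \left(\frac{20176899}{166888} + \frac{1}{2 \cdot 15}\right) \left(152293 - 5939\right) = \left(\frac{20176899}{166888} + \frac{1}{2} \cdot \frac{1}{15}\right) 146354 = \left(\frac{20176899}{166888} + \frac{1}{30}\right) 146354 = \frac{302736929}{2503320} \cdot 146354 = \frac{22153380253433}{1251660}$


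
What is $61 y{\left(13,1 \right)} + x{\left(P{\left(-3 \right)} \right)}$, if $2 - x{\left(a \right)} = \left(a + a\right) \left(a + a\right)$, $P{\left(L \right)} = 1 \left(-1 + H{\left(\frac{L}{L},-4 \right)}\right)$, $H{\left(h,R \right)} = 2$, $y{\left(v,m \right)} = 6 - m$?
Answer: $303$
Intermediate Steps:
$P{\left(L \right)} = 1$ ($P{\left(L \right)} = 1 \left(-1 + 2\right) = 1 \cdot 1 = 1$)
$x{\left(a \right)} = 2 - 4 a^{2}$ ($x{\left(a \right)} = 2 - \left(a + a\right) \left(a + a\right) = 2 - 2 a 2 a = 2 - 4 a^{2}$)
$61 y{\left(13,1 \right)} + x{\left(P{\left(-3 \right)} \right)} = 61 \left(6 - 1\right) + \left(2 - 4 \cdot 1^{2}\right) = 61 \left(6 - 1\right) + \left(2 - 4\right) = 61 \cdot 5 + \left(2 - 4\right) = 305 - 2 = 303$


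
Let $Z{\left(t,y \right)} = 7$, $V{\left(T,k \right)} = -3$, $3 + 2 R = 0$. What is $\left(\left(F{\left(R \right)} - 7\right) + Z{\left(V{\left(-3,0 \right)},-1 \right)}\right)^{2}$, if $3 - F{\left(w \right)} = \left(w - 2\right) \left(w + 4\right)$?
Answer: $\frac{2209}{16} \approx 138.06$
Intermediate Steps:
$R = - \frac{3}{2}$ ($R = - \frac{3}{2} + \frac{1}{2} \cdot 0 = - \frac{3}{2} + 0 = - \frac{3}{2} \approx -1.5$)
$F{\left(w \right)} = 3 - \left(-2 + w\right) \left(4 + w\right)$ ($F{\left(w \right)} = 3 - \left(w - 2\right) \left(w + 4\right) = 3 - \left(-2 + w\right) \left(4 + w\right)$)
$\left(\left(F{\left(R \right)} - 7\right) + Z{\left(V{\left(-3,0 \right)},-1 \right)}\right)^{2} = \left(\left(\left(11 - \left(- \frac{3}{2}\right)^{2} - -3\right) - 7\right) + 7\right)^{2} = \left(\left(\left(11 - \frac{9}{4} + 3\right) - 7\right) + 7\right)^{2} = \left(\left(\frac{47}{4} - 7\right) + 7\right)^{2} = \left(\frac{19}{4} + 7\right)^{2} = \left(\frac{47}{4}\right)^{2} = \frac{2209}{16}$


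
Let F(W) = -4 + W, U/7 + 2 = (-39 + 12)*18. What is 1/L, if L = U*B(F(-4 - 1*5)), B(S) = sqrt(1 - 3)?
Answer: I*sqrt(2)/6832 ≈ 0.000207*I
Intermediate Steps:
U = -3416 (U = -14 + 7*((-39 + 12)*18) = -14 + 7*(-27*18) = -14 + 7*(-486) = -14 - 3402 = -3416)
B(S) = I*sqrt(2) (B(S) = sqrt(-2) = I*sqrt(2))
L = -3416*I*sqrt(2) ≈ -4831.0*I
1/L = 1/(-3416*I*sqrt(2)) = I*sqrt(2)/6832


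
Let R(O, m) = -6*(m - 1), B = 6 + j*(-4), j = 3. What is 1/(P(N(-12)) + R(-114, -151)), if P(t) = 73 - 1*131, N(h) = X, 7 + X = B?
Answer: 1/854 ≈ 0.0011710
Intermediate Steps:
B = -6 (B = 6 + 3*(-4) = 6 - 12 = -6)
X = -13 (X = -7 - 6 = -13)
N(h) = -13
P(t) = -58 (P(t) = 73 - 131 = -58)
R(O, m) = 6 - 6*m (R(O, m) = -6*(-1 + m) = 6 - 6*m)
1/(P(N(-12)) + R(-114, -151)) = 1/(-58 + (6 - 6*(-151))) = 1/(-58 + (6 + 906)) = 1/(-58 + 912) = 1/854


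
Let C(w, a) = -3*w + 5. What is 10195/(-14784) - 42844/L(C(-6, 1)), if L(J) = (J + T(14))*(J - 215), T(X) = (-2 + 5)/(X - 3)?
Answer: 2806579/315392 ≈ 8.8987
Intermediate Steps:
T(X) = 3/(-3 + X)
C(w, a) = 5 - 3*w
L(J) = (-215 + J)*(3/11 + J) (L(J) = (J + 3/(-3 + 14))*(J - 215) = (J + 3/11)*(-215 + J) = (3/11 + J)*(-215 + J) = (-215 + J)*(3/11 + J))
10195/(-14784) - 42844/L(C(-6, 1)) = 10195/(-14784) - 42844/(-645/11 + (5 - 3*(-6))² - 2362*(5 - 3*(-6))/11) = 10195*(-1/14784) - 42844/(-645/11 + (5 + 18)² - 2362*(5 + 18)/11) = -10195/14784 - 42844/(-645/11 + 23² - 2362/11*23) = -10195/14784 - 42844/(-645/11 + 529 - 54326/11) = -10195/14784 - 42844/(-49152/11) = -10195/14784 - 42844*(-11/49152) = -10195/14784 + 117821/12288 = 2806579/315392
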